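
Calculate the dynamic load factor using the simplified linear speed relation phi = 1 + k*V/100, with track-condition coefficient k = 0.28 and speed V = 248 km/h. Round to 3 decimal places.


phi = 1 + k * V / 100
phi = 1 + 0.28 * 248 / 100
phi = 1 + 0.6944
phi = 1.694

1.694


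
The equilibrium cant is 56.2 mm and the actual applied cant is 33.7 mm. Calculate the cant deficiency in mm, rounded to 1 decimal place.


Cant deficiency = equilibrium cant - actual cant
CD = 56.2 - 33.7
CD = 22.5 mm

22.5


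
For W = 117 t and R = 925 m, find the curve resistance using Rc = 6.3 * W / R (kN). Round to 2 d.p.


Rc = 6.3 * W / R
Rc = 6.3 * 117 / 925
Rc = 737.1 / 925
Rc = 0.80 kN

0.80


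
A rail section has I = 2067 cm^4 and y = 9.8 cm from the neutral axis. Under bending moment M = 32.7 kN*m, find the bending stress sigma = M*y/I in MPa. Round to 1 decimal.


Convert units:
M = 32.7 kN*m = 32700000 N*mm
y = 9.8 cm = 98 mm
I = 2067 cm^4 = 20670000 mm^4
sigma = 32700000 * 98 / 20670000
sigma = 155.0 MPa

155.0


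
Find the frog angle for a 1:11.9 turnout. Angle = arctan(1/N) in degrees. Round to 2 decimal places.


1/N = 1/11.9 = 0.084034
angle = arctan(0.084034) = 0.083837 rad
angle = 0.083837 * 180/pi = 4.80 degrees

4.80


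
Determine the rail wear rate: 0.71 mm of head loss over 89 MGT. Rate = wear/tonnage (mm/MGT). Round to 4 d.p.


Wear rate = total wear / cumulative tonnage
Rate = 0.71 / 89
Rate = 0.0080 mm/MGT

0.0080


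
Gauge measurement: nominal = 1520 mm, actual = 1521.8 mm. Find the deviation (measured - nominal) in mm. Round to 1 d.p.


Deviation = measured - nominal
Deviation = 1521.8 - 1520
Deviation = 1.8 mm

1.8


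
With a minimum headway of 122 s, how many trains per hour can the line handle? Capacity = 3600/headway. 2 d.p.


Capacity = 3600 / headway
Capacity = 3600 / 122
Capacity = 29.51 trains/hour

29.51


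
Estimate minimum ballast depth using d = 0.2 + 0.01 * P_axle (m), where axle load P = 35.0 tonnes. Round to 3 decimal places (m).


d = 0.2 + 0.01 * 35.0
d = 0.2 + 0.35
d = 0.550 m

0.550


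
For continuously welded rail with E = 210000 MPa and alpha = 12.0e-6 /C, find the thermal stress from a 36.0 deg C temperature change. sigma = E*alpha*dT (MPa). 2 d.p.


sigma = E * alpha * dT
sigma = 210000 * 12.0e-6 * 36.0
sigma = 2.52 * 36.0
sigma = 90.72 MPa

90.72


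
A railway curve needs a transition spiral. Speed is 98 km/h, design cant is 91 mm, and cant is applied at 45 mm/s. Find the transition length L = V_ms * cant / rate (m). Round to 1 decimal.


Convert speed: V = 98 / 3.6 = 27.2222 m/s
L = 27.2222 * 91 / 45
L = 2477.2222 / 45
L = 55.0 m

55.0


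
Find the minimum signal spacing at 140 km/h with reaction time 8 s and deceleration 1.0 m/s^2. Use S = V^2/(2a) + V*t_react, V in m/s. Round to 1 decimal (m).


V = 140 / 3.6 = 38.8889 m/s
Braking distance = 38.8889^2 / (2*1.0) = 756.1728 m
Sighting distance = 38.8889 * 8 = 311.1111 m
S = 756.1728 + 311.1111 = 1067.3 m

1067.3


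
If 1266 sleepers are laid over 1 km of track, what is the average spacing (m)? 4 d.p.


Spacing = 1000 m / number of sleepers
Spacing = 1000 / 1266
Spacing = 0.7899 m

0.7899


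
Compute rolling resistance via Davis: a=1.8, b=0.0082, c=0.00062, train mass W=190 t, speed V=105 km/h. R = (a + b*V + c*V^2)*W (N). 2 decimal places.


b*V = 0.0082 * 105 = 0.861
c*V^2 = 0.00062 * 11025 = 6.8355
R_per_t = 1.8 + 0.861 + 6.8355 = 9.4965 N/t
R_total = 9.4965 * 190 = 1804.34 N

1804.34


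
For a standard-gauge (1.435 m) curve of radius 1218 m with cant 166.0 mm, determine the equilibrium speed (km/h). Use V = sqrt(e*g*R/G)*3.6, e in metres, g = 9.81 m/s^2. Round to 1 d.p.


Convert cant: e = 166.0 mm = 0.1660 m
V_ms = sqrt(0.1660 * 9.81 * 1218 / 1.435)
V_ms = sqrt(1382.205073) = 37.178 m/s
V = 37.178 * 3.6 = 133.8 km/h

133.8


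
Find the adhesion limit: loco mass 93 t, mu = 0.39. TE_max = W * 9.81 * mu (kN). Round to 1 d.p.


TE_max = W * g * mu
TE_max = 93 * 9.81 * 0.39
TE_max = 912.33 * 0.39
TE_max = 355.8 kN

355.8


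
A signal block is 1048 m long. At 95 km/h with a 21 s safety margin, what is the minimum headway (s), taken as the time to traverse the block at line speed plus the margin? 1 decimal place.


V = 95 / 3.6 = 26.3889 m/s
Block traversal time = 1048 / 26.3889 = 39.7137 s
Headway = 39.7137 + 21
Headway = 60.7 s

60.7


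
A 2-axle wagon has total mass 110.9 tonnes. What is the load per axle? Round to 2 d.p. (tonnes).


Load per axle = total weight / number of axles
Load = 110.9 / 2
Load = 55.45 tonnes

55.45


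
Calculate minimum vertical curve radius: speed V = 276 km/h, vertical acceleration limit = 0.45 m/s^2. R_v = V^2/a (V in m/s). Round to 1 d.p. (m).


Convert speed: V = 276 / 3.6 = 76.6667 m/s
V^2 = 5877.7778 m^2/s^2
R_v = 5877.7778 / 0.45
R_v = 13061.7 m

13061.7


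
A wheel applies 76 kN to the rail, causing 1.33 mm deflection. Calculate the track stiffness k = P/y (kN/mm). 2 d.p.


Track stiffness k = P / y
k = 76 / 1.33
k = 57.14 kN/mm

57.14


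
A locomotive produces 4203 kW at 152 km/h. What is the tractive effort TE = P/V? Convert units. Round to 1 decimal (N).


Convert: P = 4203 kW = 4203000 W
V = 152 / 3.6 = 42.2222 m/s
TE = 4203000 / 42.2222
TE = 99544.7 N

99544.7


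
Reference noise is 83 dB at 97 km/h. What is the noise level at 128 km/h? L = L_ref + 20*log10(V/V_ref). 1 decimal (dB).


V/V_ref = 128 / 97 = 1.319588
log10(1.319588) = 0.120438
20 * 0.120438 = 2.4088
L = 83 + 2.4088 = 85.4 dB

85.4


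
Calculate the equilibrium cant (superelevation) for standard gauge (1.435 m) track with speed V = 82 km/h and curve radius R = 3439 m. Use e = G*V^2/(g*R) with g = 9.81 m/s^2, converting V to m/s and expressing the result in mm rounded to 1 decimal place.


Convert speed: V = 82 / 3.6 = 22.7778 m/s
Apply formula: e = 1.435 * 22.7778^2 / (9.81 * 3439)
e = 1.435 * 518.8272 / 33736.59
e = 0.022069 m = 22.1 mm

22.1


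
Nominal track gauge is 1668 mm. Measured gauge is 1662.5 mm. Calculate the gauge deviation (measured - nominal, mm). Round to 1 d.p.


Deviation = measured - nominal
Deviation = 1662.5 - 1668
Deviation = -5.5 mm

-5.5


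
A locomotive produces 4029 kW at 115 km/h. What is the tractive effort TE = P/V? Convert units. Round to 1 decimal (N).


Convert: P = 4029 kW = 4029000 W
V = 115 / 3.6 = 31.9444 m/s
TE = 4029000 / 31.9444
TE = 126125.2 N

126125.2


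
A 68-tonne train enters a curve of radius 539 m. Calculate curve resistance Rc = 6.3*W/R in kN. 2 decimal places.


Rc = 6.3 * W / R
Rc = 6.3 * 68 / 539
Rc = 428.4 / 539
Rc = 0.79 kN

0.79


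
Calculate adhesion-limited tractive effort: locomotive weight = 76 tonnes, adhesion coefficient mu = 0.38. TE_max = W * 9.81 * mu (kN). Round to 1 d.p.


TE_max = W * g * mu
TE_max = 76 * 9.81 * 0.38
TE_max = 745.56 * 0.38
TE_max = 283.3 kN

283.3


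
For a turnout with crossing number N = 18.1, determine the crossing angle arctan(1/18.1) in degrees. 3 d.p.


1/N = 1/18.1 = 0.055249
angle = arctan(0.055249) = 0.055193 rad
angle = 0.055193 * 180/pi = 3.162 degrees

3.162


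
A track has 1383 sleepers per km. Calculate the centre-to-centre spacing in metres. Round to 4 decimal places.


Spacing = 1000 m / number of sleepers
Spacing = 1000 / 1383
Spacing = 0.7231 m

0.7231


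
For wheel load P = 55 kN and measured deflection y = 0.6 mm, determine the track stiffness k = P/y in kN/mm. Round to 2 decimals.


Track stiffness k = P / y
k = 55 / 0.6
k = 91.67 kN/mm

91.67


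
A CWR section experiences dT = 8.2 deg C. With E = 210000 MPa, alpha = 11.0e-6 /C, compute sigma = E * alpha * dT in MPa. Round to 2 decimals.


sigma = E * alpha * dT
sigma = 210000 * 11.0e-6 * 8.2
sigma = 2.31 * 8.2
sigma = 18.94 MPa

18.94


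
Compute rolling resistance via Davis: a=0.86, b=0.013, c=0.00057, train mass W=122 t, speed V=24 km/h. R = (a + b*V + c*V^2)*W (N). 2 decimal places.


b*V = 0.013 * 24 = 0.312
c*V^2 = 0.00057 * 576 = 0.32832
R_per_t = 0.86 + 0.312 + 0.32832 = 1.50032 N/t
R_total = 1.50032 * 122 = 183.04 N

183.04


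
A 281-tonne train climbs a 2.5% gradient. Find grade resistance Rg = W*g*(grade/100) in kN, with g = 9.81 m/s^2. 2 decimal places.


Rg = W * 9.81 * grade / 100
Rg = 281 * 9.81 * 2.5 / 100
Rg = 2756.61 * 0.025
Rg = 68.92 kN

68.92


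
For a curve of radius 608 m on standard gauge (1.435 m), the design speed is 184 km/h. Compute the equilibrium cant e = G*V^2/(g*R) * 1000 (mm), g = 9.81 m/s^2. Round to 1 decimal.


Convert speed: V = 184 / 3.6 = 51.1111 m/s
Apply formula: e = 1.435 * 51.1111^2 / (9.81 * 608)
e = 1.435 * 2612.3457 / 5964.48
e = 0.628507 m = 628.5 mm

628.5


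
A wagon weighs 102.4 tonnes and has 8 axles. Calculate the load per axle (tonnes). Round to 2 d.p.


Load per axle = total weight / number of axles
Load = 102.4 / 8
Load = 12.80 tonnes

12.80


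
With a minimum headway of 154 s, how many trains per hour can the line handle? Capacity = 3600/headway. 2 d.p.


Capacity = 3600 / headway
Capacity = 3600 / 154
Capacity = 23.38 trains/hour

23.38


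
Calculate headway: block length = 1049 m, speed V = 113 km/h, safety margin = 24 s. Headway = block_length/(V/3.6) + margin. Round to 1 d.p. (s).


V = 113 / 3.6 = 31.3889 m/s
Block traversal time = 1049 / 31.3889 = 33.4195 s
Headway = 33.4195 + 24
Headway = 57.4 s

57.4


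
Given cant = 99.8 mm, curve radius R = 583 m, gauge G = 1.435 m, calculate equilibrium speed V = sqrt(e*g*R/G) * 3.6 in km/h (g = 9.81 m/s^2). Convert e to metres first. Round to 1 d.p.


Convert cant: e = 99.8 mm = 0.0998 m
V_ms = sqrt(0.0998 * 9.81 * 583 / 1.435)
V_ms = sqrt(397.755508) = 19.9438 m/s
V = 19.9438 * 3.6 = 71.8 km/h

71.8


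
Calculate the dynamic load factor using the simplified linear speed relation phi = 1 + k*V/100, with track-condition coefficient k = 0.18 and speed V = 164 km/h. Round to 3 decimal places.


phi = 1 + k * V / 100
phi = 1 + 0.18 * 164 / 100
phi = 1 + 0.2952
phi = 1.295

1.295


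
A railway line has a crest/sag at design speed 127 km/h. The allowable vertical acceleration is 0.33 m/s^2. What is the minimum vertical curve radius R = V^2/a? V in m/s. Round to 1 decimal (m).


Convert speed: V = 127 / 3.6 = 35.2778 m/s
V^2 = 1244.5216 m^2/s^2
R_v = 1244.5216 / 0.33
R_v = 3771.3 m

3771.3


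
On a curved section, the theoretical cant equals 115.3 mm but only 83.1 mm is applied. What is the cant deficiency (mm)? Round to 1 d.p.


Cant deficiency = equilibrium cant - actual cant
CD = 115.3 - 83.1
CD = 32.2 mm

32.2


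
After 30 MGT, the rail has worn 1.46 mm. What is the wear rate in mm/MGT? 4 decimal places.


Wear rate = total wear / cumulative tonnage
Rate = 1.46 / 30
Rate = 0.0487 mm/MGT

0.0487


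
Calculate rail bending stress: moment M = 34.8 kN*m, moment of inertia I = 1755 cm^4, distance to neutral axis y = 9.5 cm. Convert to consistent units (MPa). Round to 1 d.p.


Convert units:
M = 34.8 kN*m = 34800000 N*mm
y = 9.5 cm = 95 mm
I = 1755 cm^4 = 17550000 mm^4
sigma = 34800000 * 95 / 17550000
sigma = 188.4 MPa

188.4


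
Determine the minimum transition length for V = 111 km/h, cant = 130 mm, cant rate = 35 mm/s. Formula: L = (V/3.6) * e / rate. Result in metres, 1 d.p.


Convert speed: V = 111 / 3.6 = 30.8333 m/s
L = 30.8333 * 130 / 35
L = 4008.3333 / 35
L = 114.5 m

114.5


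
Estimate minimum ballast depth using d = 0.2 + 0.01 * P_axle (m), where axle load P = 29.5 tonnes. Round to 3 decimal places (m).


d = 0.2 + 0.01 * 29.5
d = 0.2 + 0.295
d = 0.495 m

0.495


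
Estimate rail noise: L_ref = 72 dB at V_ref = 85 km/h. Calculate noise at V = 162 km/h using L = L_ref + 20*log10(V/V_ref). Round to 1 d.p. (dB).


V/V_ref = 162 / 85 = 1.905882
log10(1.905882) = 0.280096
20 * 0.280096 = 5.6019
L = 72 + 5.6019 = 77.6 dB

77.6


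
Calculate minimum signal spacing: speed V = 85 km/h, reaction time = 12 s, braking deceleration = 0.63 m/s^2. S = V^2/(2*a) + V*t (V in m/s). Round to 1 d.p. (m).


V = 85 / 3.6 = 23.6111 m/s
Braking distance = 23.6111^2 / (2*0.63) = 442.4481 m
Sighting distance = 23.6111 * 12 = 283.3333 m
S = 442.4481 + 283.3333 = 725.8 m

725.8


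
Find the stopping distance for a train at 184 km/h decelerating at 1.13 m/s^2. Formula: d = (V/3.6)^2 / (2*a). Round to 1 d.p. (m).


Convert speed: V = 184 / 3.6 = 51.1111 m/s
V^2 = 2612.3457
d = 2612.3457 / (2 * 1.13)
d = 2612.3457 / 2.26
d = 1155.9 m

1155.9


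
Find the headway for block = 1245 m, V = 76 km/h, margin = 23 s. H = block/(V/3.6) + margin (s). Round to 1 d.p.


V = 76 / 3.6 = 21.1111 m/s
Block traversal time = 1245 / 21.1111 = 58.9737 s
Headway = 58.9737 + 23
Headway = 82.0 s

82.0


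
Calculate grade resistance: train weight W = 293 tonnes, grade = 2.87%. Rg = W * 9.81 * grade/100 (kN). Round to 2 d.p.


Rg = W * 9.81 * grade / 100
Rg = 293 * 9.81 * 2.87 / 100
Rg = 2874.33 * 0.0287
Rg = 82.49 kN

82.49


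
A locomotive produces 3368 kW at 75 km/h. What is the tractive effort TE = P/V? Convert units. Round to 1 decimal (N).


Convert: P = 3368 kW = 3368000 W
V = 75 / 3.6 = 20.8333 m/s
TE = 3368000 / 20.8333
TE = 161664.0 N

161664.0


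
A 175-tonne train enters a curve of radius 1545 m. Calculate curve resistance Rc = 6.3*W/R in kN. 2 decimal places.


Rc = 6.3 * W / R
Rc = 6.3 * 175 / 1545
Rc = 1102.5 / 1545
Rc = 0.71 kN

0.71


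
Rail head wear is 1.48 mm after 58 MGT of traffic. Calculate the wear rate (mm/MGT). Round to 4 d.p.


Wear rate = total wear / cumulative tonnage
Rate = 1.48 / 58
Rate = 0.0255 mm/MGT

0.0255


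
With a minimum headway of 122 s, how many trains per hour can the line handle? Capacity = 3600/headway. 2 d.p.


Capacity = 3600 / headway
Capacity = 3600 / 122
Capacity = 29.51 trains/hour

29.51


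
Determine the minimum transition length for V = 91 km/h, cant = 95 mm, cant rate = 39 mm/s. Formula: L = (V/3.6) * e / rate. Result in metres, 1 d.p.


Convert speed: V = 91 / 3.6 = 25.2778 m/s
L = 25.2778 * 95 / 39
L = 2401.3889 / 39
L = 61.6 m

61.6


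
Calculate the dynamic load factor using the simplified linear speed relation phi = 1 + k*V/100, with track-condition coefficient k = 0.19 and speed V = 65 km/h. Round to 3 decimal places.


phi = 1 + k * V / 100
phi = 1 + 0.19 * 65 / 100
phi = 1 + 0.1235
phi = 1.124

1.124


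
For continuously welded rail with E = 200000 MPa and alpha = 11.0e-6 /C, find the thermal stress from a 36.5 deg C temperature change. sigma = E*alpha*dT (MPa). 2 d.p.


sigma = E * alpha * dT
sigma = 200000 * 11.0e-6 * 36.5
sigma = 2.2 * 36.5
sigma = 80.30 MPa

80.30


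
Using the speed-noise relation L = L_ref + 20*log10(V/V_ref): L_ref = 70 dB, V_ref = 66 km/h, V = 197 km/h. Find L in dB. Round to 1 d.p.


V/V_ref = 197 / 66 = 2.984848
log10(2.984848) = 0.474922
20 * 0.474922 = 9.4984
L = 70 + 9.4984 = 79.5 dB

79.5


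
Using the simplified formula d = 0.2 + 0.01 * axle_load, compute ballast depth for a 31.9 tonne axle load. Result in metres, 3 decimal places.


d = 0.2 + 0.01 * 31.9
d = 0.2 + 0.319
d = 0.519 m

0.519


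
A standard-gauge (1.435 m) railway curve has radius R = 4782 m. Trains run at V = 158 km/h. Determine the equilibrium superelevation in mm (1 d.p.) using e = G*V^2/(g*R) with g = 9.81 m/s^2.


Convert speed: V = 158 / 3.6 = 43.8889 m/s
Apply formula: e = 1.435 * 43.8889^2 / (9.81 * 4782)
e = 1.435 * 1926.2346 / 46911.42
e = 0.058923 m = 58.9 mm

58.9


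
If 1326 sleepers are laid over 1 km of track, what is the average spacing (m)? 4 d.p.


Spacing = 1000 m / number of sleepers
Spacing = 1000 / 1326
Spacing = 0.7541 m

0.7541


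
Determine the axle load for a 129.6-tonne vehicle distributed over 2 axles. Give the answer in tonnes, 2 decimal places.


Load per axle = total weight / number of axles
Load = 129.6 / 2
Load = 64.80 tonnes

64.80


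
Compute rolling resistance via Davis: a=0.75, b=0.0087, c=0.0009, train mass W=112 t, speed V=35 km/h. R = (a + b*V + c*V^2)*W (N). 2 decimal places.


b*V = 0.0087 * 35 = 0.3045
c*V^2 = 0.0009 * 1225 = 1.1025
R_per_t = 0.75 + 0.3045 + 1.1025 = 2.157 N/t
R_total = 2.157 * 112 = 241.58 N

241.58


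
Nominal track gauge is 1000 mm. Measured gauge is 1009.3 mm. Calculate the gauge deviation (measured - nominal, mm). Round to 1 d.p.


Deviation = measured - nominal
Deviation = 1009.3 - 1000
Deviation = 9.3 mm

9.3


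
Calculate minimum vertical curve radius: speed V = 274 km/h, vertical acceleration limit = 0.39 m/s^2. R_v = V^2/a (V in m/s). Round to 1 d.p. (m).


Convert speed: V = 274 / 3.6 = 76.1111 m/s
V^2 = 5792.9012 m^2/s^2
R_v = 5792.9012 / 0.39
R_v = 14853.6 m

14853.6


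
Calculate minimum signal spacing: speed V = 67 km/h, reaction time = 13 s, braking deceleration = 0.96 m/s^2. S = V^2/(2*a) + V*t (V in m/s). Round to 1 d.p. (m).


V = 67 / 3.6 = 18.6111 m/s
Braking distance = 18.6111^2 / (2*0.96) = 180.4028 m
Sighting distance = 18.6111 * 13 = 241.9444 m
S = 180.4028 + 241.9444 = 422.3 m

422.3


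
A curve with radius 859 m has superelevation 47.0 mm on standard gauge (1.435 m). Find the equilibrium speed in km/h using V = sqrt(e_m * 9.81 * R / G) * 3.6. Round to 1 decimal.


Convert cant: e = 47.0 mm = 0.0470 m
V_ms = sqrt(0.0470 * 9.81 * 859 / 1.435)
V_ms = sqrt(275.999394) = 16.6132 m/s
V = 16.6132 * 3.6 = 59.8 km/h

59.8


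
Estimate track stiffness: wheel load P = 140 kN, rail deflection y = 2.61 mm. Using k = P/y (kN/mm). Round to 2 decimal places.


Track stiffness k = P / y
k = 140 / 2.61
k = 53.64 kN/mm

53.64


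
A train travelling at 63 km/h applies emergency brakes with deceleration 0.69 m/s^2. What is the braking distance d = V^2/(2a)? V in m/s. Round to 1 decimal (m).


Convert speed: V = 63 / 3.6 = 17.5 m/s
V^2 = 306.25
d = 306.25 / (2 * 0.69)
d = 306.25 / 1.38
d = 221.9 m

221.9


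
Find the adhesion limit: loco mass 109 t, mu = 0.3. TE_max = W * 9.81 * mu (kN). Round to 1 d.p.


TE_max = W * g * mu
TE_max = 109 * 9.81 * 0.3
TE_max = 1069.29 * 0.3
TE_max = 320.8 kN

320.8


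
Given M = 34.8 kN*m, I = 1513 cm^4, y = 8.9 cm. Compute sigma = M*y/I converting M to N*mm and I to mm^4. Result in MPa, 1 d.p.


Convert units:
M = 34.8 kN*m = 34800000 N*mm
y = 8.9 cm = 89 mm
I = 1513 cm^4 = 15130000 mm^4
sigma = 34800000 * 89 / 15130000
sigma = 204.7 MPa

204.7


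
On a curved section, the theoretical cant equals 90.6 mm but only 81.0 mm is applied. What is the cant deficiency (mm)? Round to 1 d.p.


Cant deficiency = equilibrium cant - actual cant
CD = 90.6 - 81.0
CD = 9.6 mm

9.6


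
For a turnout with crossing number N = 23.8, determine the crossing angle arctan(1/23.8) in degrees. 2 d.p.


1/N = 1/23.8 = 0.042017
angle = arctan(0.042017) = 0.041992 rad
angle = 0.041992 * 180/pi = 2.41 degrees

2.41


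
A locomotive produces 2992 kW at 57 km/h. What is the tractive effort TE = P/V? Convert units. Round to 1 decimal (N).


Convert: P = 2992 kW = 2992000 W
V = 57 / 3.6 = 15.8333 m/s
TE = 2992000 / 15.8333
TE = 188968.4 N

188968.4


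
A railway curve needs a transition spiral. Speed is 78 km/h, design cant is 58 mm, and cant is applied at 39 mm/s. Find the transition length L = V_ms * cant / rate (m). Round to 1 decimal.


Convert speed: V = 78 / 3.6 = 21.6667 m/s
L = 21.6667 * 58 / 39
L = 1256.6667 / 39
L = 32.2 m

32.2


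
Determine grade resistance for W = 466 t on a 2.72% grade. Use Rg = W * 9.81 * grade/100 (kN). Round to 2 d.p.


Rg = W * 9.81 * grade / 100
Rg = 466 * 9.81 * 2.72 / 100
Rg = 4571.46 * 0.0272
Rg = 124.34 kN

124.34


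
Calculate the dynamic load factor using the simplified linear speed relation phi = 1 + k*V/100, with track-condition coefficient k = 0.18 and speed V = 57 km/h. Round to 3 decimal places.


phi = 1 + k * V / 100
phi = 1 + 0.18 * 57 / 100
phi = 1 + 0.1026
phi = 1.103

1.103


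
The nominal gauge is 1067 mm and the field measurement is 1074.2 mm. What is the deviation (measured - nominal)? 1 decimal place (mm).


Deviation = measured - nominal
Deviation = 1074.2 - 1067
Deviation = 7.2 mm

7.2


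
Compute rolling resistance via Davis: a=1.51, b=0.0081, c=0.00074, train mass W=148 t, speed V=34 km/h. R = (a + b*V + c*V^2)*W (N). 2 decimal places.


b*V = 0.0081 * 34 = 0.2754
c*V^2 = 0.00074 * 1156 = 0.85544
R_per_t = 1.51 + 0.2754 + 0.85544 = 2.64084 N/t
R_total = 2.64084 * 148 = 390.84 N

390.84


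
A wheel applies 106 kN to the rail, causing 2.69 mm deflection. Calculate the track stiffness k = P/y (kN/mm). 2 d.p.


Track stiffness k = P / y
k = 106 / 2.69
k = 39.41 kN/mm

39.41


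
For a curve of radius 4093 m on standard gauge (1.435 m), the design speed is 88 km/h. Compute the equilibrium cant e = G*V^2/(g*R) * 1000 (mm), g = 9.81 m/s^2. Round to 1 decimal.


Convert speed: V = 88 / 3.6 = 24.4444 m/s
Apply formula: e = 1.435 * 24.4444^2 / (9.81 * 4093)
e = 1.435 * 597.5309 / 40152.33
e = 0.021355 m = 21.4 mm

21.4


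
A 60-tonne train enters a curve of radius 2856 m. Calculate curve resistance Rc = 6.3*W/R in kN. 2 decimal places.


Rc = 6.3 * W / R
Rc = 6.3 * 60 / 2856
Rc = 378.0 / 2856
Rc = 0.13 kN

0.13


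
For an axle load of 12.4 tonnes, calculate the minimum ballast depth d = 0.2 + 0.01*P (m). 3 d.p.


d = 0.2 + 0.01 * 12.4
d = 0.2 + 0.124
d = 0.324 m

0.324


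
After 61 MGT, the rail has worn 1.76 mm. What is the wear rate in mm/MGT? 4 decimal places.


Wear rate = total wear / cumulative tonnage
Rate = 1.76 / 61
Rate = 0.0289 mm/MGT

0.0289


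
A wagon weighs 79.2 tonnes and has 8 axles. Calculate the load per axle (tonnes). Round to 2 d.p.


Load per axle = total weight / number of axles
Load = 79.2 / 8
Load = 9.90 tonnes

9.90


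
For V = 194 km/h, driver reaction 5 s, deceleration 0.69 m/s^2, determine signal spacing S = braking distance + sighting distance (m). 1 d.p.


V = 194 / 3.6 = 53.8889 m/s
Braking distance = 53.8889^2 / (2*0.69) = 2104.3568 m
Sighting distance = 53.8889 * 5 = 269.4444 m
S = 2104.3568 + 269.4444 = 2373.8 m

2373.8


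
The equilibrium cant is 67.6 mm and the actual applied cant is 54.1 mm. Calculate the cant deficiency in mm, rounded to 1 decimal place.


Cant deficiency = equilibrium cant - actual cant
CD = 67.6 - 54.1
CD = 13.5 mm

13.5


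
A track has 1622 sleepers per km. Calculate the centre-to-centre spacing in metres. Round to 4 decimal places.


Spacing = 1000 m / number of sleepers
Spacing = 1000 / 1622
Spacing = 0.6165 m

0.6165


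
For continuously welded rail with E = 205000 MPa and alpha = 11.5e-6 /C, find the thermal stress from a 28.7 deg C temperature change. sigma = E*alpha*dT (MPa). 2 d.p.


sigma = E * alpha * dT
sigma = 205000 * 11.5e-6 * 28.7
sigma = 2.3575 * 28.7
sigma = 67.66 MPa

67.66


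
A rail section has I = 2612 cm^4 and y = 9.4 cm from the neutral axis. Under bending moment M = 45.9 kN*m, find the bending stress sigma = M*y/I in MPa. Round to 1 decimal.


Convert units:
M = 45.9 kN*m = 45900000 N*mm
y = 9.4 cm = 94 mm
I = 2612 cm^4 = 26120000 mm^4
sigma = 45900000 * 94 / 26120000
sigma = 165.2 MPa

165.2


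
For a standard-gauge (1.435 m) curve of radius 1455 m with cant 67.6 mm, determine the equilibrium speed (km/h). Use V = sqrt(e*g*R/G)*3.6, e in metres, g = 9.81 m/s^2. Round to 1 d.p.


Convert cant: e = 67.6 mm = 0.0676 m
V_ms = sqrt(0.0676 * 9.81 * 1455 / 1.435)
V_ms = sqrt(672.398592) = 25.9306 m/s
V = 25.9306 * 3.6 = 93.4 km/h

93.4


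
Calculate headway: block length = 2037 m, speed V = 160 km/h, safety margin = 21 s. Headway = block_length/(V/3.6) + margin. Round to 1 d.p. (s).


V = 160 / 3.6 = 44.4444 m/s
Block traversal time = 2037 / 44.4444 = 45.8325 s
Headway = 45.8325 + 21
Headway = 66.8 s

66.8


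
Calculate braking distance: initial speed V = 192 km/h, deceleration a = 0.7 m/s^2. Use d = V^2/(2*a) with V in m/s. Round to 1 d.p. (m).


Convert speed: V = 192 / 3.6 = 53.3333 m/s
V^2 = 2844.4444
d = 2844.4444 / (2 * 0.7)
d = 2844.4444 / 1.4
d = 2031.7 m

2031.7


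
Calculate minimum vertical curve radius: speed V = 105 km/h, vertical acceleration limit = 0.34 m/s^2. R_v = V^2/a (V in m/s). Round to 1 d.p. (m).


Convert speed: V = 105 / 3.6 = 29.1667 m/s
V^2 = 850.6944 m^2/s^2
R_v = 850.6944 / 0.34
R_v = 2502.0 m

2502.0


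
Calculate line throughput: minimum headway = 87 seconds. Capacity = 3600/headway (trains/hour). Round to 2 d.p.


Capacity = 3600 / headway
Capacity = 3600 / 87
Capacity = 41.38 trains/hour

41.38


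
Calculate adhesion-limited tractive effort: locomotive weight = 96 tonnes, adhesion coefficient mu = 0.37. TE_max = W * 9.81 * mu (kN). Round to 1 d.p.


TE_max = W * g * mu
TE_max = 96 * 9.81 * 0.37
TE_max = 941.76 * 0.37
TE_max = 348.5 kN

348.5


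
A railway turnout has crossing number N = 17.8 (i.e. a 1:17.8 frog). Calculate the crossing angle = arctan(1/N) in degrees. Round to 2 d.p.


1/N = 1/17.8 = 0.05618
angle = arctan(0.05618) = 0.056121 rad
angle = 0.056121 * 180/pi = 3.22 degrees

3.22


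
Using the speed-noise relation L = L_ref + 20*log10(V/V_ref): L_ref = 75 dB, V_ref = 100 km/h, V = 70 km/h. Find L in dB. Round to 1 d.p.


V/V_ref = 70 / 100 = 0.7
log10(0.7) = -0.154902
20 * -0.154902 = -3.098
L = 75 + -3.098 = 71.9 dB

71.9


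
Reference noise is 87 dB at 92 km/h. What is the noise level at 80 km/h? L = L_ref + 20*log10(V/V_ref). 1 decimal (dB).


V/V_ref = 80 / 92 = 0.869565
log10(0.869565) = -0.060698
20 * -0.060698 = -1.214
L = 87 + -1.214 = 85.8 dB

85.8


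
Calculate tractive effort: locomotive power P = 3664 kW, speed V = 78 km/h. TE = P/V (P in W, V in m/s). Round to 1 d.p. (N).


Convert: P = 3664 kW = 3664000 W
V = 78 / 3.6 = 21.6667 m/s
TE = 3664000 / 21.6667
TE = 169107.7 N

169107.7


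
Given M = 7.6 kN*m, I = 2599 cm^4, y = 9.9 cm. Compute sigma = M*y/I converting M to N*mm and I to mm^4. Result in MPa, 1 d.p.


Convert units:
M = 7.6 kN*m = 7600000 N*mm
y = 9.9 cm = 99 mm
I = 2599 cm^4 = 25990000 mm^4
sigma = 7600000 * 99 / 25990000
sigma = 28.9 MPa

28.9


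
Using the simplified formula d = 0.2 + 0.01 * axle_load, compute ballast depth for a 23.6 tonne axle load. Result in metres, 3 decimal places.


d = 0.2 + 0.01 * 23.6
d = 0.2 + 0.236
d = 0.436 m

0.436


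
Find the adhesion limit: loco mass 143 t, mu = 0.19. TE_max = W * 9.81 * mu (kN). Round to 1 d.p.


TE_max = W * g * mu
TE_max = 143 * 9.81 * 0.19
TE_max = 1402.83 * 0.19
TE_max = 266.5 kN

266.5


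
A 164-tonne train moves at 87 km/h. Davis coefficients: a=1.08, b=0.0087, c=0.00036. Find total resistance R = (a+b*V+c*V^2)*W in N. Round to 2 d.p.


b*V = 0.0087 * 87 = 0.7569
c*V^2 = 0.00036 * 7569 = 2.72484
R_per_t = 1.08 + 0.7569 + 2.72484 = 4.56174 N/t
R_total = 4.56174 * 164 = 748.13 N

748.13


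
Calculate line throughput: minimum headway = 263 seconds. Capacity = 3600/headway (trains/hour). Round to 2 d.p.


Capacity = 3600 / headway
Capacity = 3600 / 263
Capacity = 13.69 trains/hour

13.69


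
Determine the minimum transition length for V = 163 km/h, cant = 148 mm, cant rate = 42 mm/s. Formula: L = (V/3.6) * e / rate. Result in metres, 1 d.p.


Convert speed: V = 163 / 3.6 = 45.2778 m/s
L = 45.2778 * 148 / 42
L = 6701.1111 / 42
L = 159.6 m

159.6


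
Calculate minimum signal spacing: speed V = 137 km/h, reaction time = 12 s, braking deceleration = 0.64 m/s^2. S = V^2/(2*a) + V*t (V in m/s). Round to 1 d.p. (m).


V = 137 / 3.6 = 38.0556 m/s
Braking distance = 38.0556^2 / (2*0.64) = 1131.426 m
Sighting distance = 38.0556 * 12 = 456.6667 m
S = 1131.426 + 456.6667 = 1588.1 m

1588.1


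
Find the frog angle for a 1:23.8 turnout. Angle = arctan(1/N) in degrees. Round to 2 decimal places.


1/N = 1/23.8 = 0.042017
angle = arctan(0.042017) = 0.041992 rad
angle = 0.041992 * 180/pi = 2.41 degrees

2.41


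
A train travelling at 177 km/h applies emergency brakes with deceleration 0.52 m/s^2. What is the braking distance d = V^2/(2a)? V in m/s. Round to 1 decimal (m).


Convert speed: V = 177 / 3.6 = 49.1667 m/s
V^2 = 2417.3611
d = 2417.3611 / (2 * 0.52)
d = 2417.3611 / 1.04
d = 2324.4 m

2324.4


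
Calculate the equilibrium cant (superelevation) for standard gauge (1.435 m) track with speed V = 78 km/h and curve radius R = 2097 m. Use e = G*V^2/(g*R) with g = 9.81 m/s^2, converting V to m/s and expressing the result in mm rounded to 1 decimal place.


Convert speed: V = 78 / 3.6 = 21.6667 m/s
Apply formula: e = 1.435 * 21.6667^2 / (9.81 * 2097)
e = 1.435 * 469.4444 / 20571.57
e = 0.032747 m = 32.7 mm

32.7


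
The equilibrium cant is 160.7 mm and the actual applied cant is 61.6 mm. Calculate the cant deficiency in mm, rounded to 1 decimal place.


Cant deficiency = equilibrium cant - actual cant
CD = 160.7 - 61.6
CD = 99.1 mm

99.1


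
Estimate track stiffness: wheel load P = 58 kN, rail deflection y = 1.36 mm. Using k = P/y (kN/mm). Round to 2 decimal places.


Track stiffness k = P / y
k = 58 / 1.36
k = 42.65 kN/mm

42.65


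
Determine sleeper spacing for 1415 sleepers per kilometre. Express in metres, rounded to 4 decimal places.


Spacing = 1000 m / number of sleepers
Spacing = 1000 / 1415
Spacing = 0.7067 m

0.7067


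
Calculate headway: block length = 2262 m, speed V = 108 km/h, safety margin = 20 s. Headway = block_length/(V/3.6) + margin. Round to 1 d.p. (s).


V = 108 / 3.6 = 30.0 m/s
Block traversal time = 2262 / 30.0 = 75.4 s
Headway = 75.4 + 20
Headway = 95.4 s

95.4


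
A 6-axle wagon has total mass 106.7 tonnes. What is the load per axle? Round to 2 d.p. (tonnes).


Load per axle = total weight / number of axles
Load = 106.7 / 6
Load = 17.78 tonnes

17.78


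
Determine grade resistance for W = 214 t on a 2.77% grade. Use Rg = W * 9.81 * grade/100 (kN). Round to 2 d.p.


Rg = W * 9.81 * grade / 100
Rg = 214 * 9.81 * 2.77 / 100
Rg = 2099.34 * 0.0277
Rg = 58.15 kN

58.15


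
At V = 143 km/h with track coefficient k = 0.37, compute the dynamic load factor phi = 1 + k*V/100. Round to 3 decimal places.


phi = 1 + k * V / 100
phi = 1 + 0.37 * 143 / 100
phi = 1 + 0.5291
phi = 1.529

1.529


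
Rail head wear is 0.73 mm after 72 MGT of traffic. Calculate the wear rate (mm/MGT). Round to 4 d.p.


Wear rate = total wear / cumulative tonnage
Rate = 0.73 / 72
Rate = 0.0101 mm/MGT

0.0101


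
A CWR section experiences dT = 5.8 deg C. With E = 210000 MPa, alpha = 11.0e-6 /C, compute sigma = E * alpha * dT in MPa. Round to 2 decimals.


sigma = E * alpha * dT
sigma = 210000 * 11.0e-6 * 5.8
sigma = 2.31 * 5.8
sigma = 13.40 MPa

13.40


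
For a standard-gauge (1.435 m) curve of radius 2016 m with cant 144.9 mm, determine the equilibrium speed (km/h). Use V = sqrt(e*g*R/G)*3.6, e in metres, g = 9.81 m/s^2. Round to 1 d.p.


Convert cant: e = 144.9 mm = 0.1449 m
V_ms = sqrt(0.1449 * 9.81 * 2016 / 1.435)
V_ms = sqrt(1996.990595) = 44.6877 m/s
V = 44.6877 * 3.6 = 160.9 km/h

160.9


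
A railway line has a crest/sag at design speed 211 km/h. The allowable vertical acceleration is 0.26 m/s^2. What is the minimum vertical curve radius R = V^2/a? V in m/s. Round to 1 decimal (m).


Convert speed: V = 211 / 3.6 = 58.6111 m/s
V^2 = 3435.2623 m^2/s^2
R_v = 3435.2623 / 0.26
R_v = 13212.5 m

13212.5


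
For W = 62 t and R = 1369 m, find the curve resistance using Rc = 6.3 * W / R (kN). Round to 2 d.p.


Rc = 6.3 * W / R
Rc = 6.3 * 62 / 1369
Rc = 390.6 / 1369
Rc = 0.29 kN

0.29


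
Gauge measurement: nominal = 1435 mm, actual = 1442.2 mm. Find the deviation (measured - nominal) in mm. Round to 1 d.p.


Deviation = measured - nominal
Deviation = 1442.2 - 1435
Deviation = 7.2 mm

7.2


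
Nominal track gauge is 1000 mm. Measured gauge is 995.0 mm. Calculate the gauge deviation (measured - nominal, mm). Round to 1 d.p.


Deviation = measured - nominal
Deviation = 995.0 - 1000
Deviation = -5.0 mm

-5.0


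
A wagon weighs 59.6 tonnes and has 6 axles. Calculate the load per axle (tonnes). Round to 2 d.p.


Load per axle = total weight / number of axles
Load = 59.6 / 6
Load = 9.93 tonnes

9.93


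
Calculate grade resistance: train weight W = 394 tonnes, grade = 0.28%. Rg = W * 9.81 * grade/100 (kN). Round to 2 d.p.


Rg = W * 9.81 * grade / 100
Rg = 394 * 9.81 * 0.28 / 100
Rg = 3865.14 * 0.0028
Rg = 10.82 kN

10.82


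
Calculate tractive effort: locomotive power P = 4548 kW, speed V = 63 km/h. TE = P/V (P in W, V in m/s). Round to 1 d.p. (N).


Convert: P = 4548 kW = 4548000 W
V = 63 / 3.6 = 17.5 m/s
TE = 4548000 / 17.5
TE = 259885.7 N

259885.7


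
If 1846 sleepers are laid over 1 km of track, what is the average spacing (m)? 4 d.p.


Spacing = 1000 m / number of sleepers
Spacing = 1000 / 1846
Spacing = 0.5417 m

0.5417


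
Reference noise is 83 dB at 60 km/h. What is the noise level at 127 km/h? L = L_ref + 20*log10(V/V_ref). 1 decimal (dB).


V/V_ref = 127 / 60 = 2.116667
log10(2.116667) = 0.325652
20 * 0.325652 = 6.513
L = 83 + 6.513 = 89.5 dB

89.5


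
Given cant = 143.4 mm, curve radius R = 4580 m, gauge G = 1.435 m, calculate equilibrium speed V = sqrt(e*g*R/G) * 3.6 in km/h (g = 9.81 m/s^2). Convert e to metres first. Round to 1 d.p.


Convert cant: e = 143.4 mm = 0.1434 m
V_ms = sqrt(0.1434 * 9.81 * 4580 / 1.435)
V_ms = sqrt(4489.849003) = 67.0063 m/s
V = 67.0063 * 3.6 = 241.2 km/h

241.2


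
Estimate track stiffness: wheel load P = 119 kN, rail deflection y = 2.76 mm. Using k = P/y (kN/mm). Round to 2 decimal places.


Track stiffness k = P / y
k = 119 / 2.76
k = 43.12 kN/mm

43.12


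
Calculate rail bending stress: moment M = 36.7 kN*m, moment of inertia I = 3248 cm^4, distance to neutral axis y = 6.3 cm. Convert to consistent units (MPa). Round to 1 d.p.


Convert units:
M = 36.7 kN*m = 36700000 N*mm
y = 6.3 cm = 63 mm
I = 3248 cm^4 = 32480000 mm^4
sigma = 36700000 * 63 / 32480000
sigma = 71.2 MPa

71.2


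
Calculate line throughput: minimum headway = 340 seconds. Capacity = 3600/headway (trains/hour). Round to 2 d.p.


Capacity = 3600 / headway
Capacity = 3600 / 340
Capacity = 10.59 trains/hour

10.59


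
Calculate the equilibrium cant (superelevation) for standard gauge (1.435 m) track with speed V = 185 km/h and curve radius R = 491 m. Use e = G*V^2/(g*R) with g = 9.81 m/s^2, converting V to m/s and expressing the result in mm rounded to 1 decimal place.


Convert speed: V = 185 / 3.6 = 51.3889 m/s
Apply formula: e = 1.435 * 51.3889^2 / (9.81 * 491)
e = 1.435 * 2640.8179 / 4816.71
e = 0.786756 m = 786.8 mm

786.8


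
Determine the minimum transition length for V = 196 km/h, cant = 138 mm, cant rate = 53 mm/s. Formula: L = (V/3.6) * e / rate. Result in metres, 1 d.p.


Convert speed: V = 196 / 3.6 = 54.4444 m/s
L = 54.4444 * 138 / 53
L = 7513.3333 / 53
L = 141.8 m

141.8


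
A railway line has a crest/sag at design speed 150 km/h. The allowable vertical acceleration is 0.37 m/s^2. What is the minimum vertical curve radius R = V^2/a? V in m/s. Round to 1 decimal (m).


Convert speed: V = 150 / 3.6 = 41.6667 m/s
V^2 = 1736.1111 m^2/s^2
R_v = 1736.1111 / 0.37
R_v = 4692.2 m

4692.2


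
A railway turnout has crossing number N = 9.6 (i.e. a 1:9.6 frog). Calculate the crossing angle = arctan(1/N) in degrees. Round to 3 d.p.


1/N = 1/9.6 = 0.104167
angle = arctan(0.104167) = 0.103792 rad
angle = 0.103792 * 180/pi = 5.947 degrees

5.947


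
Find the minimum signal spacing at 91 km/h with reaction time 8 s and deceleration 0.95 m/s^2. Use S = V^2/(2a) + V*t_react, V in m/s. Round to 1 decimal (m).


V = 91 / 3.6 = 25.2778 m/s
Braking distance = 25.2778^2 / (2*0.95) = 336.2979 m
Sighting distance = 25.2778 * 8 = 202.2222 m
S = 336.2979 + 202.2222 = 538.5 m

538.5


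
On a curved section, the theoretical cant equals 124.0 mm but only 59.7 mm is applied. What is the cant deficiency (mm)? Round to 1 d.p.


Cant deficiency = equilibrium cant - actual cant
CD = 124.0 - 59.7
CD = 64.3 mm

64.3


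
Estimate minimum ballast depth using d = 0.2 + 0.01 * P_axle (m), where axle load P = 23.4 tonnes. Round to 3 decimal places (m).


d = 0.2 + 0.01 * 23.4
d = 0.2 + 0.234
d = 0.434 m

0.434


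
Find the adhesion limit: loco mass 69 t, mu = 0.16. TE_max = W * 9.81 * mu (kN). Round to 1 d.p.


TE_max = W * g * mu
TE_max = 69 * 9.81 * 0.16
TE_max = 676.89 * 0.16
TE_max = 108.3 kN

108.3


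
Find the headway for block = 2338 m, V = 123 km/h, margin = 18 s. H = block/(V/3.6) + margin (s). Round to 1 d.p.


V = 123 / 3.6 = 34.1667 m/s
Block traversal time = 2338 / 34.1667 = 68.4293 s
Headway = 68.4293 + 18
Headway = 86.4 s

86.4


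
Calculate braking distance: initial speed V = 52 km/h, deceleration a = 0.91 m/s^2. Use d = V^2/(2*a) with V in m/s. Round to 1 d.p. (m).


Convert speed: V = 52 / 3.6 = 14.4444 m/s
V^2 = 208.642
d = 208.642 / (2 * 0.91)
d = 208.642 / 1.82
d = 114.6 m

114.6


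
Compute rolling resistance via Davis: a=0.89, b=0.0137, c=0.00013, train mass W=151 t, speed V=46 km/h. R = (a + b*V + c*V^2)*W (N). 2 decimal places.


b*V = 0.0137 * 46 = 0.6302
c*V^2 = 0.00013 * 2116 = 0.27508
R_per_t = 0.89 + 0.6302 + 0.27508 = 1.79528 N/t
R_total = 1.79528 * 151 = 271.09 N

271.09


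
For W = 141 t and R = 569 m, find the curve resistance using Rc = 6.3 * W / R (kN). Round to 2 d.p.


Rc = 6.3 * W / R
Rc = 6.3 * 141 / 569
Rc = 888.3 / 569
Rc = 1.56 kN

1.56


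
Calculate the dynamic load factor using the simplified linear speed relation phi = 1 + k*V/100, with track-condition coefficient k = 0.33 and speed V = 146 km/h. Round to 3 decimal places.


phi = 1 + k * V / 100
phi = 1 + 0.33 * 146 / 100
phi = 1 + 0.4818
phi = 1.482

1.482


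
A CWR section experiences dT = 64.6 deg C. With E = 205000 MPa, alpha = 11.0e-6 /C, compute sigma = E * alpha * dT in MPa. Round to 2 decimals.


sigma = E * alpha * dT
sigma = 205000 * 11.0e-6 * 64.6
sigma = 2.255 * 64.6
sigma = 145.67 MPa

145.67


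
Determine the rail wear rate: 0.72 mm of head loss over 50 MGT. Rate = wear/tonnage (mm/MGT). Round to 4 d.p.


Wear rate = total wear / cumulative tonnage
Rate = 0.72 / 50
Rate = 0.0144 mm/MGT

0.0144


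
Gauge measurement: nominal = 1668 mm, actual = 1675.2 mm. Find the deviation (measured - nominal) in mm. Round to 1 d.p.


Deviation = measured - nominal
Deviation = 1675.2 - 1668
Deviation = 7.2 mm

7.2


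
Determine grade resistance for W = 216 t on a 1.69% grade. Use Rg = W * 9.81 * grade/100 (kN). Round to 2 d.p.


Rg = W * 9.81 * grade / 100
Rg = 216 * 9.81 * 1.69 / 100
Rg = 2118.96 * 0.0169
Rg = 35.81 kN

35.81


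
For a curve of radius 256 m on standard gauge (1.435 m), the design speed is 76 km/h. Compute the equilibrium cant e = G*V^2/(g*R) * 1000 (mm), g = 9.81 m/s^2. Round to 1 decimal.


Convert speed: V = 76 / 3.6 = 21.1111 m/s
Apply formula: e = 1.435 * 21.1111^2 / (9.81 * 256)
e = 1.435 * 445.679 / 2511.36
e = 0.254663 m = 254.7 mm

254.7


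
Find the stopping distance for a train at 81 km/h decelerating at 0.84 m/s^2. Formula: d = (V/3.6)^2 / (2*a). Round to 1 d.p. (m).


Convert speed: V = 81 / 3.6 = 22.5 m/s
V^2 = 506.25
d = 506.25 / (2 * 0.84)
d = 506.25 / 1.68
d = 301.3 m

301.3


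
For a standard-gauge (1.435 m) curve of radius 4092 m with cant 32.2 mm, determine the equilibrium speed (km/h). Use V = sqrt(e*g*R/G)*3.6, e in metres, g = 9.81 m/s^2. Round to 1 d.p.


Convert cant: e = 32.2 mm = 0.0322 m
V_ms = sqrt(0.0322 * 9.81 * 4092 / 1.435)
V_ms = sqrt(900.758985) = 30.0126 m/s
V = 30.0126 * 3.6 = 108.0 km/h

108.0


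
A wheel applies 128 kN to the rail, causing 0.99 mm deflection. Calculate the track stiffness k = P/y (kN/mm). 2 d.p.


Track stiffness k = P / y
k = 128 / 0.99
k = 129.29 kN/mm

129.29


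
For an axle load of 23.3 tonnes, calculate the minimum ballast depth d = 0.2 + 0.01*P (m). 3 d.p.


d = 0.2 + 0.01 * 23.3
d = 0.2 + 0.233
d = 0.433 m

0.433
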